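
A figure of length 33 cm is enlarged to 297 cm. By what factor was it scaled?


Original length = 33 cm
Scaled length = 297 cm
Scale factor = 297 / 33
= 9

9


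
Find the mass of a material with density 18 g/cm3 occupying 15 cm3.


Using mass = density * volume
Density = 18 g/cm3
Volume = 15 cm3
Mass = 18 * 15
= 270 g

270


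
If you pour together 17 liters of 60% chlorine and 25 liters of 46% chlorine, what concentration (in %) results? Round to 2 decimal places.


Solute in mixture 1 = 60% of 17 L = 17*60/100 = 51/5 L
Solute in mixture 2 = 46% of 25 L = 25*46/100 = 23/2 L
Total solute = 51/5 + 23/2 = 217/10 L
Total volume = 17 + 25 = 42 L
Final concentration = 217/10/42 * 100 = 51.67%

51.67


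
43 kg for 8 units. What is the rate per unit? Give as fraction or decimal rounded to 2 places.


Total kg = 43
Number of units = 8
Unit rate = 43 / 8
= 5.38 kg per unit

5.38


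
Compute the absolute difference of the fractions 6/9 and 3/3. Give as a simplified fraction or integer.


Simplify: 6/9 = 2/3 and 3/3 = 1
Find common denominator: LCD = 3
Convert: 2/3 and 3/3
Difference = |2 - 3|/3 = 1/3
Simplified = 1/3

1/3


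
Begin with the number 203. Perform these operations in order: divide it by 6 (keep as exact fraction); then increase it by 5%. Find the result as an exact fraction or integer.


Start with 203.
Step 1: Divide by 6: 203 / 6 = 203/6
Step 2: Increase by 5%: 203/6 * 105/100 = 1421/40
Final result = 1421/40

1421/40


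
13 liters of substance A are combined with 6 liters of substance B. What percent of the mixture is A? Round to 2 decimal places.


Volume of A = 13 L
Volume of B = 6 L
Total volume = 13 + 6 = 19 L
Percentage of A = (13/19) * 100
= 68.42%

68.42


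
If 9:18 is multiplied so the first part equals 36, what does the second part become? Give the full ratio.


Original ratio: 9:18
First term target: 36
Scale factor = 36 / 9 = 4
Multiply second term: 18 * 4 = 72
Equivalent ratio = 36:72

36:72


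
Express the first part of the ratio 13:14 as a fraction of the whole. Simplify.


Total parts = 13 + 14 = 27
First part fraction = 13/27
Simplify: 13/27 = 13/27

13/27


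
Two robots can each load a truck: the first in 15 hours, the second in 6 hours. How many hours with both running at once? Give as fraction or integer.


Rate of A = 1/15 job per hour
Rate of B = 1/6 job per hour
Combined rate = 1/15 + 1/6
Find common denominator: (6 + 15)/(15*6) = 21/90
Combined rate = 7/30 job per hour
Time together = 1 / (7/30) = 30/7 hours

30/7


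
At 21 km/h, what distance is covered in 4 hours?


Using distance = speed * time
Speed = 21 km/h
Time = 4 hours
Distance = 21 * 4
= 84 km

84


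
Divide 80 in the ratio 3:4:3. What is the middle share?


Ratio = 3:4:3
Total parts = 3 + 4 + 3 = 10
Value per part = 80 / 10 = 8
First share = 3 * 8 = 24
Middle share = 4 * 8 = 32
Third share = 3 * 8 = 24

32


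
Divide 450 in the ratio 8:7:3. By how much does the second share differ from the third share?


Total parts = 8 + 7 + 3 = 18
Value per part = 450 / 18 = 25
Shares: 8*25=200, 7*25=175, 3*25=75
Second share = 175, third share = 75
Difference = |175 - 75| = 100

100


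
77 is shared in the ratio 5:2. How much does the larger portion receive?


Total parts = 5 + 2 = 7
Value per part = 77 / 7 = 11
First share = 5 * 11 = 55
Second share = 2 * 11 = 22
Larger share = 55

55


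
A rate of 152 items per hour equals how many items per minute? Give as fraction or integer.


Converting from per hour to per minute
Rate = 152 items per hour
Divide by 60: 152/60
= 38/15 items per minute

38/15


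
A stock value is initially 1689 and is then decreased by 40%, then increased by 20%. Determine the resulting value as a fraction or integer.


Start: 1689
Step 1: decrease by 40% => multiply by 60/100
  1689 * 60/100 = 5067/5
Step 2: increase by 20% => multiply by 120/100
  5067/5 * 120/100 = 30402/25
Final value = 30402/25

30402/25


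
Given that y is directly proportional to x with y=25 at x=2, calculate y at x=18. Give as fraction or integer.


Direct proportion: y = kx
Find k: k = 25/2 = 25/2
Compute y at x=18: y = 25/2 * 18
y = 225

225


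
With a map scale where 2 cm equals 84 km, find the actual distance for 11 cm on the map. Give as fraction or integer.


Map scale: 2 cm = 84 km
Measured distance on map = 11 cm
Set up proportion: 11 * 84 / 2
= 924 / 2
= 462 km

462


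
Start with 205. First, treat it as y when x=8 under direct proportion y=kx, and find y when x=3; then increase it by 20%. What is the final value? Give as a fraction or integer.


Start with 205.
Step 1: Direct prop: k = (205)/8; new y = k*3 = 205*3/8 = 615/8
Step 2: Increase by 20%: 615/8 * 120/100 = 369/4
Final result = 369/4

369/4


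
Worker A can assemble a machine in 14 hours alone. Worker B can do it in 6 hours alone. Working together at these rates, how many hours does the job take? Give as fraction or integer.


Rate of A = 1/14 job per hour
Rate of B = 1/6 job per hour
Combined rate = 1/14 + 1/6
Find common denominator: (6 + 14)/(14*6) = 20/84
Combined rate = 5/21 job per hour
Time together = 1 / (5/21) = 21/5 hours

21/5


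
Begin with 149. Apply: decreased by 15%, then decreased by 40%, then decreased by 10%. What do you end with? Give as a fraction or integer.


Start: 149
Step 1: decrease by 15% => multiply by 85/100
  149 * 85/100 = 2533/20
Step 2: decrease by 40% => multiply by 60/100
  2533/20 * 60/100 = 7599/100
Step 3: decrease by 10% => multiply by 90/100
  7599/100 * 90/100 = 68391/1000
Final value = 68391/1000

68391/1000


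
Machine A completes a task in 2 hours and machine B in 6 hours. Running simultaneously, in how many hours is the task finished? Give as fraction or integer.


Rate of A = 1/2 job per hour
Rate of B = 1/6 job per hour
Combined rate = 1/2 + 1/6
Find common denominator: (6 + 2)/(2*6) = 8/12
Combined rate = 2/3 job per hour
Time together = 1 / (2/3) = 3/2 hours

3/2


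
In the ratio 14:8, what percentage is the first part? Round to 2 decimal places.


Total parts = 14 + 8 = 22
First part fraction = 14/22
Percentage = (14/22) * 100
= 0.636364 * 100
= 63.64%

63.64


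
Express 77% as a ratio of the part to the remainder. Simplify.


Part = 77%, Remainder = 23%
Ratio = 77:23
GCD(77, 23) = 1
Simplify: 77:23 = 77:23

77:23


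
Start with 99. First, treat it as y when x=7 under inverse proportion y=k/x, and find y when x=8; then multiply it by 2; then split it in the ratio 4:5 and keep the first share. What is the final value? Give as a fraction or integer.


Start with 99.
Step 1: Inverse prop: k = (99)*7; new y = k/8 = 99*7/8 = 693/8
Step 2: Multiply by 2: 693/8 * 2 = 693/4
Step 3: Split 4:5, first share = 693/4 * 4/9 = 77
Final result = 77

77


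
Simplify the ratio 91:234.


Find GCD(91, 234)
GCD = 13
Divide both by 13: 91/13 = 7, 234/13 = 18
Simplified ratio = 7:18

7:18


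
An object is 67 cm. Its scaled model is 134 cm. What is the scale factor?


Original length = 67 cm
Scaled length = 134 cm
Scale factor = 134 / 67
= 2

2


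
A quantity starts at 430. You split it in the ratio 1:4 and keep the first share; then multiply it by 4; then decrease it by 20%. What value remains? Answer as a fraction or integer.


Start with 430.
Step 1: Split 1:4, first share = 430 * 1/5 = 86
Step 2: Multiply by 4: 86 * 4 = 344
Step 3: Decrease by 20%: 344 * 80/100 = 1376/5
Final result = 1376/5

1376/5


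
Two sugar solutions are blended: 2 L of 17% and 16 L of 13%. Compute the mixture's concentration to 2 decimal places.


Solute in mixture 1 = 17% of 2 L = 2*17/100 = 17/50 L
Solute in mixture 2 = 13% of 16 L = 16*13/100 = 52/25 L
Total solute = 17/50 + 52/25 = 121/50 L
Total volume = 2 + 16 = 18 L
Final concentration = 121/50/18 * 100 = 13.44%

13.44


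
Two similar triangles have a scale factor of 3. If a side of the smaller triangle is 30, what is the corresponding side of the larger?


Similar triangles have proportional sides
Scale factor = 3
Smaller side = 30
Corresponding larger side = 30 * 3
= 90

90


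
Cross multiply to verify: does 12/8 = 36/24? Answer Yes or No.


Cross multiply to check 12/8 = 36/24
Left cross product: 12 * 24 = 288
Right cross product: 8 * 36 = 288
288 = 288
Equal, so proportions match => Yes

Yes


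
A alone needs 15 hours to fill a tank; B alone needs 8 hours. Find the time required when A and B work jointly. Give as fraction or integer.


Rate of A = 1/15 job per hour
Rate of B = 1/8 job per hour
Combined rate = 1/15 + 1/8
Find common denominator: (8 + 15)/(15*8) = 23/120
Combined rate = 23/120 job per hour
Time together = 1 / (23/120) = 120/23 hours

120/23


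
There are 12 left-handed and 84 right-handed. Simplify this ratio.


Find GCD(12, 84)
GCD = 12
Divide both by 12: 12/12 = 1, 84/12 = 7
Simplified ratio = 1:7

1:7


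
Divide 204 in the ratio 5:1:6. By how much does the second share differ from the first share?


Total parts = 5 + 1 + 6 = 12
Value per part = 204 / 12 = 17
Shares: 5*17=85, 1*17=17, 6*17=102
Second share = 17, first share = 85
Difference = |17 - 85| = 68

68


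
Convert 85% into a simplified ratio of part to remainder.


Part = 85%, Remainder = 15%
Ratio = 85:15
GCD(85, 15) = 5
Simplify: 17:3 = 17:3

17:3


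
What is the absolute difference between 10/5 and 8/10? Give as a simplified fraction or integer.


Simplify: 10/5 = 2 and 8/10 = 4/5
Find common denominator: LCD = 5
Convert: 10/5 and 4/5
Difference = |10 - 4|/5 = 6/5
Simplified = 6/5

6/5


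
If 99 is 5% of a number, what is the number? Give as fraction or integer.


Given: 99 is 5% of the whole
Set up: 99 = 5/100 * whole
whole = 99 * 100 / 5
whole = 9900 / 5
whole = 1980

1980


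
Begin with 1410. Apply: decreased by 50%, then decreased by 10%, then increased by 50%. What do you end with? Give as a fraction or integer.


Start: 1410
Step 1: decrease by 50% => multiply by 50/100
  1410 * 50/100 = 705
Step 2: decrease by 10% => multiply by 90/100
  705 * 90/100 = 1269/2
Step 3: increase by 50% => multiply by 150/100
  1269/2 * 150/100 = 3807/4
Final value = 3807/4

3807/4


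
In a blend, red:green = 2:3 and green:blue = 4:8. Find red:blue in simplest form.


Given a:b = 2:3 and b:c = 4:8
Make b consistent. Multiply first ratio by 4: a:b = 8:12
Multiply second ratio by 3: b:c = 12:24
Now b = 12 in both, so a:b:c = 8:12:24
Therefore a:c = 8:24
Simplify by GCD: a:c = 1:3

1:3


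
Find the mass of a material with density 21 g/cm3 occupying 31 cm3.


Using mass = density * volume
Density = 21 g/cm3
Volume = 31 cm3
Mass = 21 * 31
= 651 g

651


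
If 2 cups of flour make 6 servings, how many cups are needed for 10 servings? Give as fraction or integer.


Original: 2 cups for 6 servings
Target servings = 10
Scaling factor = 10/6
New amount = 2 * 10/6
= 20/6
= 10/3 cups

10/3


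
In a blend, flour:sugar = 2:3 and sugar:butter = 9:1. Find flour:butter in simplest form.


Given a:b = 2:3 and b:c = 9:1
Make b consistent. Multiply first ratio by 9: a:b = 18:27
Multiply second ratio by 3: b:c = 27:3
Now b = 27 in both, so a:b:c = 18:27:3
Therefore a:c = 18:3
Simplify by GCD: a:c = 6:1

6:1


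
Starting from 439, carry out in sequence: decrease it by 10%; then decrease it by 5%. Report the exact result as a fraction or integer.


Start with 439.
Step 1: Decrease by 10%: 439 * 90/100 = 3951/10
Step 2: Decrease by 5%: 3951/10 * 95/100 = 75069/200
Final result = 75069/200

75069/200


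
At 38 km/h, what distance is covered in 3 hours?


Using distance = speed * time
Speed = 38 km/h
Time = 3 hours
Distance = 38 * 3
= 114 km

114


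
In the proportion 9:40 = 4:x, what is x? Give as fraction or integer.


Setting up: 9/40 = 4/x
Cross multiply: 9 * x = 40 * 4
9x = 160
x = 160/9
x = 160/9

160/9


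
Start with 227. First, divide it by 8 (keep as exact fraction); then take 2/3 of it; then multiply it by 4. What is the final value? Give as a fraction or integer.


Start with 227.
Step 1: Divide by 8: 227 / 8 = 227/8
Step 2: Take 2/3: 227/8 * 2/3 = 227/12
Step 3: Multiply by 4: 227/12 * 4 = 227/3
Final result = 227/3

227/3


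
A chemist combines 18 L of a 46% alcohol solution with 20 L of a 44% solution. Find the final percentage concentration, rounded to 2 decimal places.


Solute in mixture 1 = 46% of 18 L = 18*46/100 = 207/25 L
Solute in mixture 2 = 44% of 20 L = 20*44/100 = 44/5 L
Total solute = 207/25 + 44/5 = 427/25 L
Total volume = 18 + 20 = 38 L
Final concentration = 427/25/38 * 100 = 44.95%

44.95


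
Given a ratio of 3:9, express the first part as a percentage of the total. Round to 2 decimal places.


Total parts = 3 + 9 = 12
First part fraction = 3/12
Percentage = (3/12) * 100
= 0.25 * 100
= 25.00%

25.00


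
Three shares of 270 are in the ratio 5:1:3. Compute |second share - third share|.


Total parts = 5 + 1 + 3 = 9
Value per part = 270 / 9 = 30
Shares: 5*30=150, 1*30=30, 3*30=90
Second share = 30, third share = 90
Difference = |30 - 90| = 60

60


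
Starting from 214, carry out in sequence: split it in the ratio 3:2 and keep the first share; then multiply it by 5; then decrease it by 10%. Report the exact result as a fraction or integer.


Start with 214.
Step 1: Split 3:2, first share = 214 * 3/5 = 642/5
Step 2: Multiply by 5: 642/5 * 5 = 642
Step 3: Decrease by 10%: 642 * 90/100 = 2889/5
Final result = 2889/5

2889/5


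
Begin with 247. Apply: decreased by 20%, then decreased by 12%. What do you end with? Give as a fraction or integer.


Start: 247
Step 1: decrease by 20% => multiply by 80/100
  247 * 80/100 = 988/5
Step 2: decrease by 12% => multiply by 88/100
  988/5 * 88/100 = 21736/125
Final value = 21736/125

21736/125


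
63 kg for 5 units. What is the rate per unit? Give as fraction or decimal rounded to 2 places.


Total kg = 63
Number of units = 5
Unit rate = 63 / 5
= 12.60 kg per unit

12.60


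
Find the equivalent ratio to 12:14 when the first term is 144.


Original ratio: 12:14
First term target: 144
Scale factor = 144 / 12 = 12
Multiply second term: 14 * 12 = 168
Equivalent ratio = 144:168

144:168


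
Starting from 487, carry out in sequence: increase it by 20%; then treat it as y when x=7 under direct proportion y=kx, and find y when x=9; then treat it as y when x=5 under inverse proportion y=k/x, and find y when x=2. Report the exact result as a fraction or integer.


Start with 487.
Step 1: Increase by 20%: 487 * 120/100 = 2922/5
Step 2: Direct prop: k = (2922/5)/7; new y = k*9 = 2922/5*9/7 = 26298/35
Step 3: Inverse prop: k = (26298/35)*5; new y = k/2 = 26298/35*5/2 = 13149/7
Final result = 13149/7

13149/7


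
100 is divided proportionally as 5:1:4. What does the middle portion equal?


Ratio = 5:1:4
Total parts = 5 + 1 + 4 = 10
Value per part = 100 / 10 = 10
First share = 5 * 10 = 50
Middle share = 1 * 10 = 10
Third share = 4 * 10 = 40

10


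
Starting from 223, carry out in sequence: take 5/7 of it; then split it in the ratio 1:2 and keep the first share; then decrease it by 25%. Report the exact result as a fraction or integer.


Start with 223.
Step 1: Take 5/7: 223 * 5/7 = 1115/7
Step 2: Split 1:2, first share = 1115/7 * 1/3 = 1115/21
Step 3: Decrease by 25%: 1115/21 * 75/100 = 1115/28
Final result = 1115/28

1115/28


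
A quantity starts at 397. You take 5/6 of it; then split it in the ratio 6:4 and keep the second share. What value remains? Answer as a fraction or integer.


Start with 397.
Step 1: Take 5/6: 397 * 5/6 = 1985/6
Step 2: Split 6:4, second share = 1985/6 * 4/10 = 397/3
Final result = 397/3

397/3


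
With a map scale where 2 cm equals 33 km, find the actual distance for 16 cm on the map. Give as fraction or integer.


Map scale: 2 cm = 33 km
Measured distance on map = 16 cm
Set up proportion: 16 * 33 / 2
= 528 / 2
= 264 km

264


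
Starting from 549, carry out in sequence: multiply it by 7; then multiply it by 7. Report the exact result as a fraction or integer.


Start with 549.
Step 1: Multiply by 7: 549 * 7 = 3843
Step 2: Multiply by 7: 3843 * 7 = 26901
Final result = 26901

26901


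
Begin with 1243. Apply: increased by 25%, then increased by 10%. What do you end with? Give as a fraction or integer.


Start: 1243
Step 1: increase by 25% => multiply by 125/100
  1243 * 125/100 = 6215/4
Step 2: increase by 10% => multiply by 110/100
  6215/4 * 110/100 = 13673/8
Final value = 13673/8

13673/8


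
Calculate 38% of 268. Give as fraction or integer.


Compute 38% of 268
Convert percentage: 38% = 38/100
Multiply: 268 * 38/100
= 10184/100
= 2546/25

2546/25


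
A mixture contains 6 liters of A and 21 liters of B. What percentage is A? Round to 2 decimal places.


Volume of A = 6 L
Volume of B = 21 L
Total volume = 6 + 21 = 27 L
Percentage of A = (6/27) * 100
= 22.22%

22.22


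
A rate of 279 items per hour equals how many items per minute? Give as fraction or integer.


Converting from per hour to per minute
Rate = 279 items per hour
Divide by 60: 279/60
= 93/20 items per minute

93/20


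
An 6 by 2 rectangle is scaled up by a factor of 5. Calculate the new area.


Original dimensions: 6 x 2
Enlargement factor = 5
New width = 6 * 5 = 30
New height = 2 * 5 = 10
New area = 30 * 10 = 300

300


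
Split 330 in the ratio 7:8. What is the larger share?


Total parts = 7 + 8 = 15
Value per part = 330 / 15 = 22
First share = 7 * 22 = 154
Second share = 8 * 22 = 176
Larger share = 176

176


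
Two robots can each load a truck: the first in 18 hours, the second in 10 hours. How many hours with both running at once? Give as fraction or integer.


Rate of A = 1/18 job per hour
Rate of B = 1/10 job per hour
Combined rate = 1/18 + 1/10
Find common denominator: (10 + 18)/(18*10) = 28/180
Combined rate = 7/45 job per hour
Time together = 1 / (7/45) = 45/7 hours

45/7


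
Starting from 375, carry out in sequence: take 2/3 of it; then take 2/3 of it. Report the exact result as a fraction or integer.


Start with 375.
Step 1: Take 2/3: 375 * 2/3 = 250
Step 2: Take 2/3: 250 * 2/3 = 500/3
Final result = 500/3

500/3


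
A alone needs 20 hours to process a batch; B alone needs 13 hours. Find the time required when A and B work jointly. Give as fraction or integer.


Rate of A = 1/20 job per hour
Rate of B = 1/13 job per hour
Combined rate = 1/20 + 1/13
Find common denominator: (13 + 20)/(20*13) = 33/260
Combined rate = 33/260 job per hour
Time together = 1 / (33/260) = 260/33 hours

260/33


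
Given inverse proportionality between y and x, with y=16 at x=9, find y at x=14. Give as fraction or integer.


Inverse proportion: y = k/x
Find k: k = 9 * 16 = 144
Compute y at x=14: y = 144/14
y = 72/7

72/7


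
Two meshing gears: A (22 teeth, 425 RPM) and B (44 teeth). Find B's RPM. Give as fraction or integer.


Gear ratio: teeth_A * RPM_A = teeth_B * RPM_B
22 * 425 = 44 * RPM_B
9350 = 44 * RPM_B
RPM_B = 9350 / 44
RPM_B = 425/2

425/2


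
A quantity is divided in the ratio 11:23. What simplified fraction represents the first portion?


Total parts = 11 + 23 = 34
First part fraction = 11/34
Simplify: 11/34 = 11/34

11/34


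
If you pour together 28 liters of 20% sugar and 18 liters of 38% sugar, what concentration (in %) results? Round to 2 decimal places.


Solute in mixture 1 = 20% of 28 L = 28*20/100 = 28/5 L
Solute in mixture 2 = 38% of 18 L = 18*38/100 = 171/25 L
Total solute = 28/5 + 171/25 = 311/25 L
Total volume = 28 + 18 = 46 L
Final concentration = 311/25/46 * 100 = 27.04%

27.04


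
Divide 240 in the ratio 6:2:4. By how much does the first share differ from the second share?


Total parts = 6 + 2 + 4 = 12
Value per part = 240 / 12 = 20
Shares: 6*20=120, 2*20=40, 4*20=80
First share = 120, second share = 40
Difference = |120 - 40| = 80

80


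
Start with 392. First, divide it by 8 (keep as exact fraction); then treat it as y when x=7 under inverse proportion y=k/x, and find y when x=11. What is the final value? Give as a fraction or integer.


Start with 392.
Step 1: Divide by 8: 392 / 8 = 49
Step 2: Inverse prop: k = (49)*7; new y = k/11 = 49*7/11 = 343/11
Final result = 343/11

343/11


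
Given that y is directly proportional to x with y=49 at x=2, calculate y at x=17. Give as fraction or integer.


Direct proportion: y = kx
Find k: k = 49/2 = 49/2
Compute y at x=17: y = 49/2 * 17
y = 833/2

833/2


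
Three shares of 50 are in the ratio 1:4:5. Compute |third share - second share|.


Total parts = 1 + 4 + 5 = 10
Value per part = 50 / 10 = 5
Shares: 1*5=5, 4*5=20, 5*5=25
Third share = 25, second share = 20
Difference = |25 - 20| = 5

5


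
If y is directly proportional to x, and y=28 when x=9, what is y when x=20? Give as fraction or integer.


Direct proportion: y = kx
Find k: k = 28/9 = 28/9
Compute y at x=20: y = 28/9 * 20
y = 560/9

560/9


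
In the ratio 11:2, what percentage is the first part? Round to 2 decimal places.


Total parts = 11 + 2 = 13
First part fraction = 11/13
Percentage = (11/13) * 100
= 0.846154 * 100
= 84.62%

84.62


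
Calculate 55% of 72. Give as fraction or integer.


Compute 55% of 72
Convert percentage: 55% = 55/100
Multiply: 72 * 55/100
= 3960/100
= 198/5

198/5


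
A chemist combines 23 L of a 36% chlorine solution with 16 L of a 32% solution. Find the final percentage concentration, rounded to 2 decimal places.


Solute in mixture 1 = 36% of 23 L = 23*36/100 = 207/25 L
Solute in mixture 2 = 32% of 16 L = 16*32/100 = 128/25 L
Total solute = 207/25 + 128/25 = 67/5 L
Total volume = 23 + 16 = 39 L
Final concentration = 67/5/39 * 100 = 34.36%

34.36


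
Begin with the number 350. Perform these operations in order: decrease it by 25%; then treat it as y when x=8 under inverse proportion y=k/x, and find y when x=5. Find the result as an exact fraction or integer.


Start with 350.
Step 1: Decrease by 25%: 350 * 75/100 = 525/2
Step 2: Inverse prop: k = (525/2)*8; new y = k/5 = 525/2*8/5 = 420
Final result = 420

420


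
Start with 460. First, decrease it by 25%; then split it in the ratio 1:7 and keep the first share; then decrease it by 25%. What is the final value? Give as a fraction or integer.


Start with 460.
Step 1: Decrease by 25%: 460 * 75/100 = 345
Step 2: Split 1:7, first share = 345 * 1/8 = 345/8
Step 3: Decrease by 25%: 345/8 * 75/100 = 1035/32
Final result = 1035/32

1035/32


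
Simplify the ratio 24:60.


Find GCD(24, 60)
GCD = 12
Divide both by 12: 24/12 = 2, 60/12 = 5
Simplified ratio = 2:5

2:5


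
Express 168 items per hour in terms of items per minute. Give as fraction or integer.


Converting from per hour to per minute
Rate = 168 items per hour
Divide by 60: 168/60
= 14/5 items per minute

14/5


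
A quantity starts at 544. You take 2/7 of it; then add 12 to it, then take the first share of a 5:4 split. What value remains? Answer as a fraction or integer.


Start with 544.
Step 1: Take 2/7: 544 * 2/7 = 1088/7
Step 2: Add 12: 1088/7+12=1172/7; split 5:4 first = 1172/7*5/9 = 5860/63
Final result = 5860/63

5860/63


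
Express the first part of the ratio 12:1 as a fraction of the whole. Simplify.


Total parts = 12 + 1 = 13
First part fraction = 12/13
Simplify: 12/13 = 12/13

12/13


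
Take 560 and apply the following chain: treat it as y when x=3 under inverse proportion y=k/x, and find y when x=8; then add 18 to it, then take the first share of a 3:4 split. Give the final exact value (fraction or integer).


Start with 560.
Step 1: Inverse prop: k = (560)*3; new y = k/8 = 560*3/8 = 210
Step 2: Add 18: 210+18=228; split 3:4 first = 228*3/7 = 684/7
Final result = 684/7

684/7


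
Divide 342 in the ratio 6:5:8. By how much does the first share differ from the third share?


Total parts = 6 + 5 + 8 = 19
Value per part = 342 / 19 = 18
Shares: 6*18=108, 5*18=90, 8*18=144
First share = 108, third share = 144
Difference = |108 - 144| = 36

36


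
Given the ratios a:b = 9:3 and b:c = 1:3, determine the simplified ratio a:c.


Given a:b = 9:3 and b:c = 1:3
Make b consistent. Multiply first ratio by 1: a:b = 9:3
Multiply second ratio by 3: b:c = 3:9
Now b = 3 in both, so a:b:c = 9:3:9
Therefore a:c = 9:9
Simplify by GCD: a:c = 1:1

1:1


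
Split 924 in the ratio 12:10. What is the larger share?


Total parts = 12 + 10 = 22
Value per part = 924 / 22 = 42
First share = 12 * 42 = 504
Second share = 10 * 42 = 420
Larger share = 504

504


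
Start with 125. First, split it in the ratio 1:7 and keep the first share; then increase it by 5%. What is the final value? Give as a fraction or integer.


Start with 125.
Step 1: Split 1:7, first share = 125 * 1/8 = 125/8
Step 2: Increase by 5%: 125/8 * 105/100 = 525/32
Final result = 525/32

525/32


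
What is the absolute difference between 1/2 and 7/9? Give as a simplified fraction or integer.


Simplify: 1/2 = 1/2 and 7/9 = 7/9
Find common denominator: LCD = 18
Convert: 9/18 and 14/18
Difference = |9 - 14|/18 = 5/18
Simplified = 5/18

5/18


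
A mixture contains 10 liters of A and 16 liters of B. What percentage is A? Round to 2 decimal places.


Volume of A = 10 L
Volume of B = 16 L
Total volume = 10 + 16 = 26 L
Percentage of A = (10/26) * 100
= 38.46%

38.46


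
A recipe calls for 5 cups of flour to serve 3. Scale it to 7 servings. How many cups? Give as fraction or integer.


Original: 5 cups for 3 servings
Target servings = 7
Scaling factor = 7/3
New amount = 5 * 7/3
= 35/3
= 35/3 cups

35/3


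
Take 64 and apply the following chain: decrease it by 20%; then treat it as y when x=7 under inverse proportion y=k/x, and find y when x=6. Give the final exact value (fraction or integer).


Start with 64.
Step 1: Decrease by 20%: 64 * 80/100 = 256/5
Step 2: Inverse prop: k = (256/5)*7; new y = k/6 = 256/5*7/6 = 896/15
Final result = 896/15

896/15


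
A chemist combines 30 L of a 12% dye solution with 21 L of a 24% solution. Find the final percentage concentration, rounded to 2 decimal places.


Solute in mixture 1 = 12% of 30 L = 30*12/100 = 18/5 L
Solute in mixture 2 = 24% of 21 L = 21*24/100 = 126/25 L
Total solute = 18/5 + 126/25 = 216/25 L
Total volume = 30 + 21 = 51 L
Final concentration = 216/25/51 * 100 = 16.94%

16.94


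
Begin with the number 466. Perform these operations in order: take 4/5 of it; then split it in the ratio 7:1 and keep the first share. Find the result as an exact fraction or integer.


Start with 466.
Step 1: Take 4/5: 466 * 4/5 = 1864/5
Step 2: Split 7:1, first share = 1864/5 * 7/8 = 1631/5
Final result = 1631/5

1631/5


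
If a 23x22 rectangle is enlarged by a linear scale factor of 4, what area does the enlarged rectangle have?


Original dimensions: 23 x 22
Enlargement factor = 4
New width = 23 * 4 = 92
New height = 22 * 4 = 88
New area = 92 * 88 = 8096

8096


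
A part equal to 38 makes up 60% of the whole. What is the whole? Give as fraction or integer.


Given: 38 is 60% of the whole
Set up: 38 = 60/100 * whole
whole = 38 * 100 / 60
whole = 3800 / 60
whole = 190/3

190/3


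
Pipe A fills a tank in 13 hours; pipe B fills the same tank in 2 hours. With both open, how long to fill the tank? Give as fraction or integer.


Rate of A = 1/13 job per hour
Rate of B = 1/2 job per hour
Combined rate = 1/13 + 1/2
Find common denominator: (2 + 13)/(13*2) = 15/26
Combined rate = 15/26 job per hour
Time together = 1 / (15/26) = 26/15 hours

26/15


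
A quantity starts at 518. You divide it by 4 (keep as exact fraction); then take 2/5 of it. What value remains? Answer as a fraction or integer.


Start with 518.
Step 1: Divide by 4: 518 / 4 = 259/2
Step 2: Take 2/5: 259/2 * 2/5 = 259/5
Final result = 259/5

259/5


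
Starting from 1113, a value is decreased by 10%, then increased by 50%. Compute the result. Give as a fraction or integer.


Start: 1113
Step 1: decrease by 10% => multiply by 90/100
  1113 * 90/100 = 10017/10
Step 2: increase by 50% => multiply by 150/100
  10017/10 * 150/100 = 30051/20
Final value = 30051/20

30051/20


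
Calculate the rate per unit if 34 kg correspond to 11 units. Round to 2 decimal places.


Total kg = 34
Number of units = 11
Unit rate = 34 / 11
= 3.09 kg per unit

3.09


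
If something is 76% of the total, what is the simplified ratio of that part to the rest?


Part = 76%, Remainder = 24%
Ratio = 76:24
GCD(76, 24) = 4
Simplify: 19:6 = 19:6

19:6


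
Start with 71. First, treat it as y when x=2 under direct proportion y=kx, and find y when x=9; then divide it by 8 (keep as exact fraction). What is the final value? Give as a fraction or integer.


Start with 71.
Step 1: Direct prop: k = (71)/2; new y = k*9 = 71*9/2 = 639/2
Step 2: Divide by 8: 639/2 / 8 = 639/16
Final result = 639/16

639/16


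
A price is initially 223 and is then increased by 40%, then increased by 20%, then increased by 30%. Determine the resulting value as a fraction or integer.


Start: 223
Step 1: increase by 40% => multiply by 140/100
  223 * 140/100 = 1561/5
Step 2: increase by 20% => multiply by 120/100
  1561/5 * 120/100 = 9366/25
Step 3: increase by 30% => multiply by 130/100
  9366/25 * 130/100 = 60879/125
Final value = 60879/125

60879/125


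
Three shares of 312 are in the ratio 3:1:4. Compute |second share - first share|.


Total parts = 3 + 1 + 4 = 8
Value per part = 312 / 8 = 39
Shares: 3*39=117, 1*39=39, 4*39=156
Second share = 39, first share = 117
Difference = |39 - 117| = 78

78


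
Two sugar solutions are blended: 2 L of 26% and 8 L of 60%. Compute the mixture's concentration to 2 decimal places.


Solute in mixture 1 = 26% of 2 L = 2*26/100 = 13/25 L
Solute in mixture 2 = 60% of 8 L = 8*60/100 = 24/5 L
Total solute = 13/25 + 24/5 = 133/25 L
Total volume = 2 + 8 = 10 L
Final concentration = 133/25/10 * 100 = 53.20%

53.20


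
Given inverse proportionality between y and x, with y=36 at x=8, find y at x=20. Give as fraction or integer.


Inverse proportion: y = k/x
Find k: k = 8 * 36 = 288
Compute y at x=20: y = 288/20
y = 72/5

72/5


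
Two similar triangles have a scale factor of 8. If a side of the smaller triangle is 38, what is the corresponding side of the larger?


Similar triangles have proportional sides
Scale factor = 8
Smaller side = 38
Corresponding larger side = 38 * 8
= 304

304


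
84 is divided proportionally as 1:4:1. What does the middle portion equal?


Ratio = 1:4:1
Total parts = 1 + 4 + 1 = 6
Value per part = 84 / 6 = 14
First share = 1 * 14 = 14
Middle share = 4 * 14 = 56
Third share = 1 * 14 = 14

56


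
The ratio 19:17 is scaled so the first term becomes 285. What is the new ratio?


Original ratio: 19:17
First term target: 285
Scale factor = 285 / 19 = 15
Multiply second term: 17 * 15 = 255
Equivalent ratio = 285:255

285:255


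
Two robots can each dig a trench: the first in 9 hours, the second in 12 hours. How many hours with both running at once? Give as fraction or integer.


Rate of A = 1/9 job per hour
Rate of B = 1/12 job per hour
Combined rate = 1/9 + 1/12
Find common denominator: (12 + 9)/(9*12) = 21/108
Combined rate = 7/36 job per hour
Time together = 1 / (7/36) = 36/7 hours

36/7


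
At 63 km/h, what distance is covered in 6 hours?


Using distance = speed * time
Speed = 63 km/h
Time = 6 hours
Distance = 63 * 6
= 378 km

378


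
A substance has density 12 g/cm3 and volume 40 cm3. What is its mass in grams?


Using mass = density * volume
Density = 12 g/cm3
Volume = 40 cm3
Mass = 12 * 40
= 480 g

480


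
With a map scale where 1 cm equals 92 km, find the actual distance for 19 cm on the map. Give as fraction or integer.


Map scale: 1 cm = 92 km
Measured distance on map = 19 cm
Set up proportion: 19 * 92 / 1
= 1748 / 1
= 1748 km

1748


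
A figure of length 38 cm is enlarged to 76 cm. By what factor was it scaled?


Original length = 38 cm
Scaled length = 76 cm
Scale factor = 76 / 38
= 2

2


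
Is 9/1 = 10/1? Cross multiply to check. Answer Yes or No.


Cross multiply to check 9/1 = 10/1
Left cross product: 9 * 1 = 9
Right cross product: 1 * 10 = 10
9 != 10
Not equal, so proportions differ => No

No


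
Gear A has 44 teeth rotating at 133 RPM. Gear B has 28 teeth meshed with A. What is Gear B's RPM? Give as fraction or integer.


Gear ratio: teeth_A * RPM_A = teeth_B * RPM_B
44 * 133 = 28 * RPM_B
5852 = 28 * RPM_B
RPM_B = 5852 / 28
RPM_B = 209

209


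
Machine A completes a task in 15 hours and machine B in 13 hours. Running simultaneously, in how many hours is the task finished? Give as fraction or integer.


Rate of A = 1/15 job per hour
Rate of B = 1/13 job per hour
Combined rate = 1/15 + 1/13
Find common denominator: (13 + 15)/(15*13) = 28/195
Combined rate = 28/195 job per hour
Time together = 1 / (28/195) = 195/28 hours

195/28


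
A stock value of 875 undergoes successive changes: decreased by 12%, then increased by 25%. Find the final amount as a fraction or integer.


Start: 875
Step 1: decrease by 12% => multiply by 88/100
  875 * 88/100 = 770
Step 2: increase by 25% => multiply by 125/100
  770 * 125/100 = 1925/2
Final value = 1925/2

1925/2


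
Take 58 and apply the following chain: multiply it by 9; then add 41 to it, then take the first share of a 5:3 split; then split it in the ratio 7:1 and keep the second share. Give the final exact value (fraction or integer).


Start with 58.
Step 1: Multiply by 9: 58 * 9 = 522
Step 2: Add 41: 522+41=563; split 5:3 first = 563*5/8 = 2815/8
Step 3: Split 7:1, second share = 2815/8 * 1/8 = 2815/64
Final result = 2815/64

2815/64


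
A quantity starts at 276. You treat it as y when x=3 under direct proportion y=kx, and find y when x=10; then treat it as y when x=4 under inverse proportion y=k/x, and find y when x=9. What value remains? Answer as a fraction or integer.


Start with 276.
Step 1: Direct prop: k = (276)/3; new y = k*10 = 276*10/3 = 920
Step 2: Inverse prop: k = (920)*4; new y = k/9 = 920*4/9 = 3680/9
Final result = 3680/9

3680/9


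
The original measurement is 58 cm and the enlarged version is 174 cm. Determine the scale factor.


Original length = 58 cm
Scaled length = 174 cm
Scale factor = 174 / 58
= 3

3


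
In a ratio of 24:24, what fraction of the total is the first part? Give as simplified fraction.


Total parts = 24 + 24 = 48
First part fraction = 24/48
Simplify: 24/48 = 1/2

1/2


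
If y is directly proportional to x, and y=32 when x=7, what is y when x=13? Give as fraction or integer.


Direct proportion: y = kx
Find k: k = 32/7 = 32/7
Compute y at x=13: y = 32/7 * 13
y = 416/7

416/7


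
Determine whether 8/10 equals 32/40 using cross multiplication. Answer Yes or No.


Cross multiply to check 8/10 = 32/40
Left cross product: 8 * 40 = 320
Right cross product: 10 * 32 = 320
320 = 320
Equal, so proportions match => Yes

Yes


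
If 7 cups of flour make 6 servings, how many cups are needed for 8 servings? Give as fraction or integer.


Original: 7 cups for 6 servings
Target servings = 8
Scaling factor = 8/6
New amount = 7 * 8/6
= 56/6
= 28/3 cups

28/3


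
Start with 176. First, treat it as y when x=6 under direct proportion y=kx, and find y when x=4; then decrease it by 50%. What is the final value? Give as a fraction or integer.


Start with 176.
Step 1: Direct prop: k = (176)/6; new y = k*4 = 176*4/6 = 352/3
Step 2: Decrease by 50%: 352/3 * 50/100 = 176/3
Final result = 176/3

176/3


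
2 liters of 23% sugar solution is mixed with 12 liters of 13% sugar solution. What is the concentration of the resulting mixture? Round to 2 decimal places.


Solute in mixture 1 = 23% of 2 L = 2*23/100 = 23/50 L
Solute in mixture 2 = 13% of 12 L = 12*13/100 = 39/25 L
Total solute = 23/50 + 39/25 = 101/50 L
Total volume = 2 + 12 = 14 L
Final concentration = 101/50/14 * 100 = 14.43%

14.43


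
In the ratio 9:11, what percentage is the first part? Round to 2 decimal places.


Total parts = 9 + 11 = 20
First part fraction = 9/20
Percentage = (9/20) * 100
= 0.45 * 100
= 45.00%

45.00


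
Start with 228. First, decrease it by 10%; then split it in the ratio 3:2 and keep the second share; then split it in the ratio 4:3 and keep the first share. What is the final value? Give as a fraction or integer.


Start with 228.
Step 1: Decrease by 10%: 228 * 90/100 = 1026/5
Step 2: Split 3:2, second share = 1026/5 * 2/5 = 2052/25
Step 3: Split 4:3, first share = 2052/25 * 4/7 = 8208/175
Final result = 8208/175

8208/175


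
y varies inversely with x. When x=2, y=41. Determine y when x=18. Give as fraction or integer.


Inverse proportion: y = k/x
Find k: k = 2 * 41 = 82
Compute y at x=18: y = 82/18
y = 41/9

41/9


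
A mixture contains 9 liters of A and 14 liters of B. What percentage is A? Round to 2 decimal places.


Volume of A = 9 L
Volume of B = 14 L
Total volume = 9 + 14 = 23 L
Percentage of A = (9/23) * 100
= 39.13%

39.13


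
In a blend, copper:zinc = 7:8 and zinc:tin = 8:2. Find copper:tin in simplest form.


Given a:b = 7:8 and b:c = 8:2
Make b consistent. Multiply first ratio by 8: a:b = 56:64
Multiply second ratio by 8: b:c = 64:16
Now b = 64 in both, so a:b:c = 56:64:16
Therefore a:c = 56:16
Simplify by GCD: a:c = 7:2

7:2


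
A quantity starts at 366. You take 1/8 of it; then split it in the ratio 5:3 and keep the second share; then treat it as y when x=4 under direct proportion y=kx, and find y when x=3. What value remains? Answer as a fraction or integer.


Start with 366.
Step 1: Take 1/8: 366 * 1/8 = 183/4
Step 2: Split 5:3, second share = 183/4 * 3/8 = 549/32
Step 3: Direct prop: k = (549/32)/4; new y = k*3 = 549/32*3/4 = 1647/128
Final result = 1647/128

1647/128


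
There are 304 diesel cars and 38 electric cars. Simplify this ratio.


Find GCD(304, 38)
GCD = 38
Divide both by 38: 304/38 = 8, 38/38 = 1
Simplified ratio = 8:1

8:1


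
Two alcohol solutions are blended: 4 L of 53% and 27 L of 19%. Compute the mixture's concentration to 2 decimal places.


Solute in mixture 1 = 53% of 4 L = 4*53/100 = 53/25 L
Solute in mixture 2 = 19% of 27 L = 27*19/100 = 513/100 L
Total solute = 53/25 + 513/100 = 29/4 L
Total volume = 4 + 27 = 31 L
Final concentration = 29/4/31 * 100 = 23.39%

23.39


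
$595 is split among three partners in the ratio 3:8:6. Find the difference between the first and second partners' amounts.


Total parts = 3 + 8 + 6 = 17
Value per part = 595 / 17 = 35
Shares: 3*35=105, 8*35=280, 6*35=210
First share = 105, second share = 280
Difference = |105 - 280| = 175

175


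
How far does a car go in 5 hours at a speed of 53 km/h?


Using distance = speed * time
Speed = 53 km/h
Time = 5 hours
Distance = 53 * 5
= 265 km

265


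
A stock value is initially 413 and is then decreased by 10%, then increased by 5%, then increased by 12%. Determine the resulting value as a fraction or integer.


Start: 413
Step 1: decrease by 10% => multiply by 90/100
  413 * 90/100 = 3717/10
Step 2: increase by 5% => multiply by 105/100
  3717/10 * 105/100 = 78057/200
Step 3: increase by 12% => multiply by 112/100
  78057/200 * 112/100 = 546399/1250
Final value = 546399/1250

546399/1250


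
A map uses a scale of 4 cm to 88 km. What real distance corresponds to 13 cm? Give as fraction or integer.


Map scale: 4 cm = 88 km
Measured distance on map = 13 cm
Set up proportion: 13 * 88 / 4
= 1144 / 4
= 286 km

286


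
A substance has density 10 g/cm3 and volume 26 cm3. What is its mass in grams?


Using mass = density * volume
Density = 10 g/cm3
Volume = 26 cm3
Mass = 10 * 26
= 260 g

260


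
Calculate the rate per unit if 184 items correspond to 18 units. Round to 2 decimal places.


Total items = 184
Number of units = 18
Unit rate = 184 / 18
= 10.22 items per unit

10.22


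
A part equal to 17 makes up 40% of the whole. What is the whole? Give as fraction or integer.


Given: 17 is 40% of the whole
Set up: 17 = 40/100 * whole
whole = 17 * 100 / 40
whole = 1700 / 40
whole = 85/2

85/2
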